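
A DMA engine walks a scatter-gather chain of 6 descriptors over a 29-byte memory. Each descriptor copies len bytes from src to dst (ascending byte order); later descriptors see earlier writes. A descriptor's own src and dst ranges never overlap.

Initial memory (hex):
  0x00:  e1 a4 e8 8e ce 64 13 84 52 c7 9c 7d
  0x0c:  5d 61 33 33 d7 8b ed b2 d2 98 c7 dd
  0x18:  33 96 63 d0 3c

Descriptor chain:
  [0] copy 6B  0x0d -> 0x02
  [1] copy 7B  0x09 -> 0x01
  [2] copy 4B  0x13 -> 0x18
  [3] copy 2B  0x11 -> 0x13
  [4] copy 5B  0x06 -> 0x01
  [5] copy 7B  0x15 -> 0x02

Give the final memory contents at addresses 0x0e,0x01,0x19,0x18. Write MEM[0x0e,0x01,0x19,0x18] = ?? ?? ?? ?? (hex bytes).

MEM[0x0e,0x01,0x19,0x18] = 33 33 d2 b2

  after D0: wrote 6B at 0x02 = 613333d78bed
  after D1: wrote 7B at 0x01 = c79c7d5d613333
  after D2: wrote 4B at 0x18 = b2d298c7
  after D3: wrote 2B at 0x13 = 8bed
  after D4: wrote 5B at 0x01 = 333352c79c
  after D5: wrote 7B at 0x02 = 98c7ddb2d298c7
query mem[0x0e]=0x33, mem[0x01]=0x33, mem[0x19]=0xd2, mem[0x18]=0xb2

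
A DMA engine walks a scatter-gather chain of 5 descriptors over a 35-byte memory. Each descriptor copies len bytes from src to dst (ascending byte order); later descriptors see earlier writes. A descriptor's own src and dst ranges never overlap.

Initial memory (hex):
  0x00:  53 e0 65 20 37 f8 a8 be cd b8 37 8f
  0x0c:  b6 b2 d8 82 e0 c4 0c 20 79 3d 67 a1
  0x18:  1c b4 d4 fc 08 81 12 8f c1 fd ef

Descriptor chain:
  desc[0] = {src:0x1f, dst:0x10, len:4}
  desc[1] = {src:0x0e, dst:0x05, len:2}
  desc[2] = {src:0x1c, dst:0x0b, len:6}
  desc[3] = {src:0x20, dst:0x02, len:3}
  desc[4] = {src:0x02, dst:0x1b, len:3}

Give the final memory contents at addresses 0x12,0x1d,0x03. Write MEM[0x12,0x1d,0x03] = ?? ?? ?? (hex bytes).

  after D0: wrote 4B at 0x10 = 8fc1fdef
  after D1: wrote 2B at 0x05 = d882
  after D2: wrote 6B at 0x0b = 0881128fc1fd
  after D3: wrote 3B at 0x02 = c1fdef
  after D4: wrote 3B at 0x1b = c1fdef
query mem[0x12]=0xfd, mem[0x1d]=0xef, mem[0x03]=0xfd

MEM[0x12,0x1d,0x03] = fd ef fd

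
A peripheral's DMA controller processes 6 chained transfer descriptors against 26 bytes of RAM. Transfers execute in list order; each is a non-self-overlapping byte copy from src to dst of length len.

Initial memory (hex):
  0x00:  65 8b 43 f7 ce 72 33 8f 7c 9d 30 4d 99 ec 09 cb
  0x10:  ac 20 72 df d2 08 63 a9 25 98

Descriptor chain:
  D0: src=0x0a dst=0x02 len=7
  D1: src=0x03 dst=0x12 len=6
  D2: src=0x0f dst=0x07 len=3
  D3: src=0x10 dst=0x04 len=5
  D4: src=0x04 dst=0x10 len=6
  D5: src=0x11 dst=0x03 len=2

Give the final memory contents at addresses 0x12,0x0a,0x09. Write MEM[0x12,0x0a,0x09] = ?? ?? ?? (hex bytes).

MEM[0x12,0x0a,0x09] = 4d 30 20

D0: mem[0x02..0x08] <- [30 4d 99 ec 09 cb ac]
D1: mem[0x12..0x17] <- [4d 99 ec 09 cb ac]
D2: mem[0x07..0x09] <- [cb ac 20]
D3: mem[0x04..0x08] <- [ac 20 4d 99 ec]
D4: mem[0x10..0x15] <- [ac 20 4d 99 ec 20]
D5: mem[0x03..0x04] <- [20 4d]
query mem[0x12]=0x4d, mem[0x0a]=0x30, mem[0x09]=0x20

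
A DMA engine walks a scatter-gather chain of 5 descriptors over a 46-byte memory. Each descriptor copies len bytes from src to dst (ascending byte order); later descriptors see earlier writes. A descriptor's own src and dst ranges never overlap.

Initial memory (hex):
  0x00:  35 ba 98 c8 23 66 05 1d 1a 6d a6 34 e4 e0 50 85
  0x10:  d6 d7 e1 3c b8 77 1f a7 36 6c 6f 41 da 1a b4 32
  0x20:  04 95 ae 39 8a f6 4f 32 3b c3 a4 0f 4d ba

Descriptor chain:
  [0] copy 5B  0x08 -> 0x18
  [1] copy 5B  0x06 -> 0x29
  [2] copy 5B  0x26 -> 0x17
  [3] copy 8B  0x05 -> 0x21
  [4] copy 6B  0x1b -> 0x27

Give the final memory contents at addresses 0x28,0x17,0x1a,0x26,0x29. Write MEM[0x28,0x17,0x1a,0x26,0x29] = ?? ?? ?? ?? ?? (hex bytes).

MEM[0x28,0x17,0x1a,0x26,0x29] = e4 4f 05 a6 1a

  after D0: wrote 5B at 0x18 = 1a6da634e4
  after D1: wrote 5B at 0x29 = 051d1a6da6
  after D2: wrote 5B at 0x17 = 4f323b051d
  after D3: wrote 8B at 0x21 = 66051d1a6da634e4
  after D4: wrote 6B at 0x27 = 1de41ab43204
query mem[0x28]=0xe4, mem[0x17]=0x4f, mem[0x1a]=0x05, mem[0x26]=0xa6, mem[0x29]=0x1a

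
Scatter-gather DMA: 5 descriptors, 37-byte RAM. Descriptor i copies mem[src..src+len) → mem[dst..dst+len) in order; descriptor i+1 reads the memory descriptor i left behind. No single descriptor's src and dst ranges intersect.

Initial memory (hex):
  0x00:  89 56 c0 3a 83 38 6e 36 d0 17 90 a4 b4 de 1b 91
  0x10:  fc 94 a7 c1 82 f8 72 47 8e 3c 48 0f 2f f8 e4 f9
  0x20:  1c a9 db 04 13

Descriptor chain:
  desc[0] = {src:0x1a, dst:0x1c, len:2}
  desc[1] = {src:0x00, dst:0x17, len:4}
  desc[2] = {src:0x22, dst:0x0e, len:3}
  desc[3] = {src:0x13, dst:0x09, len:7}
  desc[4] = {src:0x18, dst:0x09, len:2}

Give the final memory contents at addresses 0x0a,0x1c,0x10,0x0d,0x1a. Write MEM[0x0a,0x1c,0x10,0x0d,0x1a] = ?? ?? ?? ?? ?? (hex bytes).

  after D0: wrote 2B at 0x1c = 480f
  after D1: wrote 4B at 0x17 = 8956c03a
  after D2: wrote 3B at 0x0e = db0413
  after D3: wrote 7B at 0x09 = c182f8728956c0
  after D4: wrote 2B at 0x09 = 56c0
query mem[0x0a]=0xc0, mem[0x1c]=0x48, mem[0x10]=0x13, mem[0x0d]=0x89, mem[0x1a]=0x3a

MEM[0x0a,0x1c,0x10,0x0d,0x1a] = c0 48 13 89 3a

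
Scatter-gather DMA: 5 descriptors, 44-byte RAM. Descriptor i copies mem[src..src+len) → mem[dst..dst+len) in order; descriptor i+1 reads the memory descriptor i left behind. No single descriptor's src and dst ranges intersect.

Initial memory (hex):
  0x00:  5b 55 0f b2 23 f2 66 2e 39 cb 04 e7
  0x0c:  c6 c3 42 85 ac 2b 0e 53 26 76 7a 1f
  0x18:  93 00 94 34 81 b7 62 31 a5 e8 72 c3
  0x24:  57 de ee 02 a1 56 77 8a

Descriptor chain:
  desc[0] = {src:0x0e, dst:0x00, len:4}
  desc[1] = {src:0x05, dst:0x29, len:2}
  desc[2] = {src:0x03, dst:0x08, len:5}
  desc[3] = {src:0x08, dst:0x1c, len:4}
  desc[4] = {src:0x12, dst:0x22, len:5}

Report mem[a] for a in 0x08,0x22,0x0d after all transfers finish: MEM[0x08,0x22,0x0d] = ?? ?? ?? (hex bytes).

#0 dst[0x00+4] := {0x42,0x85,0xac,0x2b}
#1 dst[0x29+2] := {0xf2,0x66}
#2 dst[0x08+5] := {0x2b,0x23,0xf2,0x66,0x2e}
#3 dst[0x1c+4] := {0x2b,0x23,0xf2,0x66}
#4 dst[0x22+5] := {0x0e,0x53,0x26,0x76,0x7a}
query mem[0x08]=0x2b, mem[0x22]=0x0e, mem[0x0d]=0xc3

MEM[0x08,0x22,0x0d] = 2b 0e c3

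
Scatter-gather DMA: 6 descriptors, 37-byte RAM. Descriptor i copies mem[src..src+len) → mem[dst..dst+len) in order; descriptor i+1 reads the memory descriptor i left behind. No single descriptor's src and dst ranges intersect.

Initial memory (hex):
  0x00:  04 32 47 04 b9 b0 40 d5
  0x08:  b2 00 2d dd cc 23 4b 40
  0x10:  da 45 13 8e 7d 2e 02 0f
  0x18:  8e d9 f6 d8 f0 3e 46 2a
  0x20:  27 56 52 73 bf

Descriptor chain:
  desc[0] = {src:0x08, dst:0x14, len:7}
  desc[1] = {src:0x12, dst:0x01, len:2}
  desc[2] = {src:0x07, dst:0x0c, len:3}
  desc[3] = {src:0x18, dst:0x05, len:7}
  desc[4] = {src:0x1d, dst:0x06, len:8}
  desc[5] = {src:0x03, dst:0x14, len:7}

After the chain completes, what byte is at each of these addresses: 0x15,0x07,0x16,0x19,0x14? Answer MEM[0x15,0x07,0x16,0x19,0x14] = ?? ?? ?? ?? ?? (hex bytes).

MEM[0x15,0x07,0x16,0x19,0x14] = b9 46 cc 2a 04

  after D0: wrote 7B at 0x14 = b2002dddcc234b
  after D1: wrote 2B at 0x01 = 138e
  after D2: wrote 3B at 0x0c = d5b200
  after D3: wrote 7B at 0x05 = cc234bd8f03e46
  after D4: wrote 8B at 0x06 = 3e462a27565273bf
  after D5: wrote 7B at 0x14 = 04b9cc3e462a27
query mem[0x15]=0xb9, mem[0x07]=0x46, mem[0x16]=0xcc, mem[0x19]=0x2a, mem[0x14]=0x04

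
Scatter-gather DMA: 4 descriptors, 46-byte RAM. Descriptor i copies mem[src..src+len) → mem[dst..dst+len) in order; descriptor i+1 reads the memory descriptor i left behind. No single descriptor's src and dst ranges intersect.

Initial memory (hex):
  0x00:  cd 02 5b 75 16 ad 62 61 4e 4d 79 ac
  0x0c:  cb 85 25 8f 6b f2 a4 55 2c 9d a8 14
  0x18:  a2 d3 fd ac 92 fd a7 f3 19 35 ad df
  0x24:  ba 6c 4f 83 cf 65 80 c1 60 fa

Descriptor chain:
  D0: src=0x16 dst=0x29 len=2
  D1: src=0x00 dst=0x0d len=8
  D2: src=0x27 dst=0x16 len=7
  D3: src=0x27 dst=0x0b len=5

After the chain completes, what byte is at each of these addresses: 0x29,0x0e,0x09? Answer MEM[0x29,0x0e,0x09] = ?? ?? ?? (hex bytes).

MEM[0x29,0x0e,0x09] = a8 14 4d

#0 dst[0x29+2] := {0xa8,0x14}
#1 dst[0x0d+8] := {0xcd,0x02,0x5b,0x75,0x16,0xad,0x62,0x61}
#2 dst[0x16+7] := {0x83,0xcf,0xa8,0x14,0xc1,0x60,0xfa}
#3 dst[0x0b+5] := {0x83,0xcf,0xa8,0x14,0xc1}
query mem[0x29]=0xa8, mem[0x0e]=0x14, mem[0x09]=0x4d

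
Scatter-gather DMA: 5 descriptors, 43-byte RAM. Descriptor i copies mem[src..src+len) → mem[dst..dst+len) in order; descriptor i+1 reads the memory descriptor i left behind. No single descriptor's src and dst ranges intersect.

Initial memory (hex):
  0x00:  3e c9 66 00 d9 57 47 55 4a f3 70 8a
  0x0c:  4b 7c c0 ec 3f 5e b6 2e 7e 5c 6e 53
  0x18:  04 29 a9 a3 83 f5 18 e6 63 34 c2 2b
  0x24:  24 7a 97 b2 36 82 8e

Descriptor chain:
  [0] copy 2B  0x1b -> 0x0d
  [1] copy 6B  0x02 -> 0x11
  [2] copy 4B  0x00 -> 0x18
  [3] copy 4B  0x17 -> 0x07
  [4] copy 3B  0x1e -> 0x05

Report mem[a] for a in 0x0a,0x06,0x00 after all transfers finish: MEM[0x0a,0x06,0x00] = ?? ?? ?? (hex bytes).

MEM[0x0a,0x06,0x00] = 66 e6 3e

#0 dst[0x0d+2] := {0xa3,0x83}
#1 dst[0x11+6] := {0x66,0x00,0xd9,0x57,0x47,0x55}
#2 dst[0x18+4] := {0x3e,0xc9,0x66,0x00}
#3 dst[0x07+4] := {0x53,0x3e,0xc9,0x66}
#4 dst[0x05+3] := {0x18,0xe6,0x63}
query mem[0x0a]=0x66, mem[0x06]=0xe6, mem[0x00]=0x3e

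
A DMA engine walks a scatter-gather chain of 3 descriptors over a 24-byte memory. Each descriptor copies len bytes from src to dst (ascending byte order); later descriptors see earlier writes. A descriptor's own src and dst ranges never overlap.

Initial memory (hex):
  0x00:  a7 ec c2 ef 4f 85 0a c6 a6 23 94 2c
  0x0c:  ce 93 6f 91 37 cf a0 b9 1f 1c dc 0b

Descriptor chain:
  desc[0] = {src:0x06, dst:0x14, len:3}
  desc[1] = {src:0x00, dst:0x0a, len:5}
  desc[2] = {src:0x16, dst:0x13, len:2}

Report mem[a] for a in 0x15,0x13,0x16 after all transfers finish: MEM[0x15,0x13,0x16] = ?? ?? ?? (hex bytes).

  after D0: wrote 3B at 0x14 = 0ac6a6
  after D1: wrote 5B at 0x0a = a7ecc2ef4f
  after D2: wrote 2B at 0x13 = a60b
query mem[0x15]=0xc6, mem[0x13]=0xa6, mem[0x16]=0xa6

MEM[0x15,0x13,0x16] = c6 a6 a6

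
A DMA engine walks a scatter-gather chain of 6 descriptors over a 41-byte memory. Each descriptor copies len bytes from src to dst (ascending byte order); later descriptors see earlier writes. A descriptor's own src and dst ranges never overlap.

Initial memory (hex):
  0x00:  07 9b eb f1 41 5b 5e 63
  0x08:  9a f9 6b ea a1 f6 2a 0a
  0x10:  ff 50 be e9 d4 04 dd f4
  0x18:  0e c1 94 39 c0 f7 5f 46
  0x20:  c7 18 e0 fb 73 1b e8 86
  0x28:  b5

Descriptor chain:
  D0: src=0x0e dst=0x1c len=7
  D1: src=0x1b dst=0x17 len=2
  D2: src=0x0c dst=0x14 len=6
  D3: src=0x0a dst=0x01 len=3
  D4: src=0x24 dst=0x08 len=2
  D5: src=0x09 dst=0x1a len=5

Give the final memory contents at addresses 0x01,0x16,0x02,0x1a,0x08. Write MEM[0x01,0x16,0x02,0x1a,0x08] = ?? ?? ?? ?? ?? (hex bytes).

MEM[0x01,0x16,0x02,0x1a,0x08] = 6b 2a ea 1b 73

D0: mem[0x1c..0x22] <- [2a 0a ff 50 be e9 d4]
D1: mem[0x17..0x18] <- [39 2a]
D2: mem[0x14..0x19] <- [a1 f6 2a 0a ff 50]
D3: mem[0x01..0x03] <- [6b ea a1]
D4: mem[0x08..0x09] <- [73 1b]
D5: mem[0x1a..0x1e] <- [1b 6b ea a1 f6]
query mem[0x01]=0x6b, mem[0x16]=0x2a, mem[0x02]=0xea, mem[0x1a]=0x1b, mem[0x08]=0x73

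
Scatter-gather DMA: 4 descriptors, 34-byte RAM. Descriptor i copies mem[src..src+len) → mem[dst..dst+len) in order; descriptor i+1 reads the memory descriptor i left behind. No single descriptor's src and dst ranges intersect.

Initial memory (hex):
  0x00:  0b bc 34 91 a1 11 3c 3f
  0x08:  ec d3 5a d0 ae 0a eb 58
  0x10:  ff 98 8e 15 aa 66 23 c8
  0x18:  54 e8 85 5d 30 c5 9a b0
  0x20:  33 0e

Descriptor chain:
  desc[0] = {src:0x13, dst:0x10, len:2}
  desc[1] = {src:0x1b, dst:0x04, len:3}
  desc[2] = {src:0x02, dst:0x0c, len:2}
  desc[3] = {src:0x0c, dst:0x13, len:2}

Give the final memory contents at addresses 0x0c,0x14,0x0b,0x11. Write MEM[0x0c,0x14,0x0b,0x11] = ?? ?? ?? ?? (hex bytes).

MEM[0x0c,0x14,0x0b,0x11] = 34 91 d0 aa

[0] 0x13->0x10 len=2 : 15 aa
[1] 0x1b->0x04 len=3 : 5d 30 c5
[2] 0x02->0x0c len=2 : 34 91
[3] 0x0c->0x13 len=2 : 34 91
query mem[0x0c]=0x34, mem[0x14]=0x91, mem[0x0b]=0xd0, mem[0x11]=0xaa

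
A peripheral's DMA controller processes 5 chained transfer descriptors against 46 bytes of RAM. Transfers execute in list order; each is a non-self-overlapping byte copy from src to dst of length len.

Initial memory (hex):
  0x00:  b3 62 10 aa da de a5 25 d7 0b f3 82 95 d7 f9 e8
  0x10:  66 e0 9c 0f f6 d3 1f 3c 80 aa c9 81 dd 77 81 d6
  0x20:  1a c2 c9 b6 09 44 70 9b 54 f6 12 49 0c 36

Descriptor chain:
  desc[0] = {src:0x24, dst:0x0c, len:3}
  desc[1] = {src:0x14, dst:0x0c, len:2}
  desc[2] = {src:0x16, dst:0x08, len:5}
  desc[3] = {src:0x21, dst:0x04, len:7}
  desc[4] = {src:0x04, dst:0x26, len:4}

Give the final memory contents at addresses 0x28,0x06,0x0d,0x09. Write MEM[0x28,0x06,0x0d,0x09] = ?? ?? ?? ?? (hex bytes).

[0] 0x24->0x0c len=3 : 09 44 70
[1] 0x14->0x0c len=2 : f6 d3
[2] 0x16->0x08 len=5 : 1f 3c 80 aa c9
[3] 0x21->0x04 len=7 : c2 c9 b6 09 44 70 9b
[4] 0x04->0x26 len=4 : c2 c9 b6 09
query mem[0x28]=0xb6, mem[0x06]=0xb6, mem[0x0d]=0xd3, mem[0x09]=0x70

MEM[0x28,0x06,0x0d,0x09] = b6 b6 d3 70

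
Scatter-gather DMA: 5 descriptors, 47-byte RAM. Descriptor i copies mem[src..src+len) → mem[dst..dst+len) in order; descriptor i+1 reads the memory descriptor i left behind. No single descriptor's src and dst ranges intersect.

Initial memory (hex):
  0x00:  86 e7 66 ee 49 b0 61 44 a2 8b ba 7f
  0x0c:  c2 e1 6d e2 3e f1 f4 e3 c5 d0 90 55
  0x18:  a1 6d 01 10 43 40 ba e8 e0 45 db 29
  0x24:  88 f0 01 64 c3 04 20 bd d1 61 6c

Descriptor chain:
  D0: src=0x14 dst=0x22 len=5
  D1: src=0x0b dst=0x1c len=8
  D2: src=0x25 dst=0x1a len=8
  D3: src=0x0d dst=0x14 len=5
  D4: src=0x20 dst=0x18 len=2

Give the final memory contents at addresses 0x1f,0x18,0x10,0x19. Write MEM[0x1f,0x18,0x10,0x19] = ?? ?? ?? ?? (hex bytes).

MEM[0x1f,0x18,0x10,0x19] = 20 bd 3e d1

D0: mem[0x22..0x26] <- [c5 d0 90 55 a1]
D1: mem[0x1c..0x23] <- [7f c2 e1 6d e2 3e f1 f4]
D2: mem[0x1a..0x21] <- [55 a1 64 c3 04 20 bd d1]
D3: mem[0x14..0x18] <- [e1 6d e2 3e f1]
D4: mem[0x18..0x19] <- [bd d1]
query mem[0x1f]=0x20, mem[0x18]=0xbd, mem[0x10]=0x3e, mem[0x19]=0xd1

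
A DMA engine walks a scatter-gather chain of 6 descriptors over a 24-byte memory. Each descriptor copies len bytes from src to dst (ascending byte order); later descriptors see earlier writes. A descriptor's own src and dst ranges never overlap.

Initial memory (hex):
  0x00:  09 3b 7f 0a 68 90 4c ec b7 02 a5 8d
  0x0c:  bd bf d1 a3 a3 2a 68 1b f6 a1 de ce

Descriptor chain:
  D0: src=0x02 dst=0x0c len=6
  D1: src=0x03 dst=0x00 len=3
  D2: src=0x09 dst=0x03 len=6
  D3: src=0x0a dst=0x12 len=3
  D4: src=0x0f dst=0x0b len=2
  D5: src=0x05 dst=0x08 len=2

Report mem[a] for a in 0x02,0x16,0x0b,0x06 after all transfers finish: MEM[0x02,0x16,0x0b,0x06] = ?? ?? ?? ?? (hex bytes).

MEM[0x02,0x16,0x0b,0x06] = 90 de 90 7f

[0] 0x02->0x0c len=6 : 7f 0a 68 90 4c ec
[1] 0x03->0x00 len=3 : 0a 68 90
[2] 0x09->0x03 len=6 : 02 a5 8d 7f 0a 68
[3] 0x0a->0x12 len=3 : a5 8d 7f
[4] 0x0f->0x0b len=2 : 90 4c
[5] 0x05->0x08 len=2 : 8d 7f
query mem[0x02]=0x90, mem[0x16]=0xde, mem[0x0b]=0x90, mem[0x06]=0x7f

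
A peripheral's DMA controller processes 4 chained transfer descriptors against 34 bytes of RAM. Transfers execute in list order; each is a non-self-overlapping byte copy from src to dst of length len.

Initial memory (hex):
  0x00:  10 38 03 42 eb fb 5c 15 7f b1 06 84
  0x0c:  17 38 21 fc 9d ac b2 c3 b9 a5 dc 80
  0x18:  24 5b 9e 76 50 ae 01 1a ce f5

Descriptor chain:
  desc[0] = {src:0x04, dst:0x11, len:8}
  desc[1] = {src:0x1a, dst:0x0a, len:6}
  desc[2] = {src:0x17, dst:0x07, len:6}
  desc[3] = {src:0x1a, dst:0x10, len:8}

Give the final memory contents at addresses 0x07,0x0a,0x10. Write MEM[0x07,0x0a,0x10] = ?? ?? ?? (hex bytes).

  after D0: wrote 8B at 0x11 = ebfb5c157fb10684
  after D1: wrote 6B at 0x0a = 9e7650ae011a
  after D2: wrote 6B at 0x07 = 06845b9e7650
  after D3: wrote 8B at 0x10 = 9e7650ae011acef5
query mem[0x07]=0x06, mem[0x0a]=0x9e, mem[0x10]=0x9e

MEM[0x07,0x0a,0x10] = 06 9e 9e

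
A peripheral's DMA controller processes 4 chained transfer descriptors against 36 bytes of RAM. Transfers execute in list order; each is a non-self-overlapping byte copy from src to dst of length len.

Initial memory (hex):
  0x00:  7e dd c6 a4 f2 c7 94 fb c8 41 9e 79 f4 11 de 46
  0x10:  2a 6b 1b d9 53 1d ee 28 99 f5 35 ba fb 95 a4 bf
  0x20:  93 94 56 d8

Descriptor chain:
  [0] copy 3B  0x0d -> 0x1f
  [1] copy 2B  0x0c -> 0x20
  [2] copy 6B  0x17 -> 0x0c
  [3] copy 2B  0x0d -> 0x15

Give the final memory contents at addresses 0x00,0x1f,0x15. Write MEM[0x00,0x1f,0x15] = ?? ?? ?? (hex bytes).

[0] 0x0d->0x1f len=3 : 11 de 46
[1] 0x0c->0x20 len=2 : f4 11
[2] 0x17->0x0c len=6 : 28 99 f5 35 ba fb
[3] 0x0d->0x15 len=2 : 99 f5
query mem[0x00]=0x7e, mem[0x1f]=0x11, mem[0x15]=0x99

MEM[0x00,0x1f,0x15] = 7e 11 99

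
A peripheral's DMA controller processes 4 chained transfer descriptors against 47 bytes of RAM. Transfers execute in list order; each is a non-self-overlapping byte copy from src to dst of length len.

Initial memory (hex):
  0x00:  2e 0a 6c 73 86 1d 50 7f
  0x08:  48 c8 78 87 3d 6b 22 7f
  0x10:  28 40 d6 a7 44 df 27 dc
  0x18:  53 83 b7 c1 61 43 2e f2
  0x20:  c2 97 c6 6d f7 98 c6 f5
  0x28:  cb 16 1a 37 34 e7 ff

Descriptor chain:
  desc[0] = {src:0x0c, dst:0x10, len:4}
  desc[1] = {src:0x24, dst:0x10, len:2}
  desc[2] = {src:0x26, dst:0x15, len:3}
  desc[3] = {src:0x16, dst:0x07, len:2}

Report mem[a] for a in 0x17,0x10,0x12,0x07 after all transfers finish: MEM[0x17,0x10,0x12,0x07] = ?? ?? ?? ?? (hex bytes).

#0 dst[0x10+4] := {0x3d,0x6b,0x22,0x7f}
#1 dst[0x10+2] := {0xf7,0x98}
#2 dst[0x15+3] := {0xc6,0xf5,0xcb}
#3 dst[0x07+2] := {0xf5,0xcb}
query mem[0x17]=0xcb, mem[0x10]=0xf7, mem[0x12]=0x22, mem[0x07]=0xf5

MEM[0x17,0x10,0x12,0x07] = cb f7 22 f5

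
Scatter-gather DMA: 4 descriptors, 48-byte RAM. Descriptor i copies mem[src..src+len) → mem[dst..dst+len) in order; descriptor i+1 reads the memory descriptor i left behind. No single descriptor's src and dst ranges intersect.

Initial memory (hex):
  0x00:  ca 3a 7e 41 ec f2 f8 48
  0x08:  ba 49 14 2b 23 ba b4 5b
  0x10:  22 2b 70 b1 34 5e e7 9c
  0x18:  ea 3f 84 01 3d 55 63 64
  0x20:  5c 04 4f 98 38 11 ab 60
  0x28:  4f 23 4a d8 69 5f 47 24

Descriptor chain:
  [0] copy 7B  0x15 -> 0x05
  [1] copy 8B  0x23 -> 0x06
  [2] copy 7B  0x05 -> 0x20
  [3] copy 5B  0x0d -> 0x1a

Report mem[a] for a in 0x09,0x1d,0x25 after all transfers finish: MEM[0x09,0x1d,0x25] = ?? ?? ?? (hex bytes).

#0 dst[0x05+7] := {0x5e,0xe7,0x9c,0xea,0x3f,0x84,0x01}
#1 dst[0x06+8] := {0x98,0x38,0x11,0xab,0x60,0x4f,0x23,0x4a}
#2 dst[0x20+7] := {0x5e,0x98,0x38,0x11,0xab,0x60,0x4f}
#3 dst[0x1a+5] := {0x4a,0xb4,0x5b,0x22,0x2b}
query mem[0x09]=0xab, mem[0x1d]=0x22, mem[0x25]=0x60

MEM[0x09,0x1d,0x25] = ab 22 60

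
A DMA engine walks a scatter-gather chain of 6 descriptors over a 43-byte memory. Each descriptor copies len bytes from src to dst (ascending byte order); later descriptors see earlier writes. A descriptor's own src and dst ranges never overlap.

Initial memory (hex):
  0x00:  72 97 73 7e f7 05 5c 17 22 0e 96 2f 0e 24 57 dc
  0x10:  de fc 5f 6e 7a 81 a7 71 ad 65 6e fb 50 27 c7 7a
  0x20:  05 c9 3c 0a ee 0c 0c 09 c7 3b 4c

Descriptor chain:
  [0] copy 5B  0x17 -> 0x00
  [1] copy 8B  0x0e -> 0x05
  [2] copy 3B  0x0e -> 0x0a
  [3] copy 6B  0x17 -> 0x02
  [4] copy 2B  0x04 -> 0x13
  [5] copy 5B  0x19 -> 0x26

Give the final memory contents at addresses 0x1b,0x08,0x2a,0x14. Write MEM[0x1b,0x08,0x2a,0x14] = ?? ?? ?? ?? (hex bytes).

MEM[0x1b,0x08,0x2a,0x14] = fb fc 27 6e

D0: mem[0x00..0x04] <- [71 ad 65 6e fb]
D1: mem[0x05..0x0c] <- [57 dc de fc 5f 6e 7a 81]
D2: mem[0x0a..0x0c] <- [57 dc de]
D3: mem[0x02..0x07] <- [71 ad 65 6e fb 50]
D4: mem[0x13..0x14] <- [65 6e]
D5: mem[0x26..0x2a] <- [65 6e fb 50 27]
query mem[0x1b]=0xfb, mem[0x08]=0xfc, mem[0x2a]=0x27, mem[0x14]=0x6e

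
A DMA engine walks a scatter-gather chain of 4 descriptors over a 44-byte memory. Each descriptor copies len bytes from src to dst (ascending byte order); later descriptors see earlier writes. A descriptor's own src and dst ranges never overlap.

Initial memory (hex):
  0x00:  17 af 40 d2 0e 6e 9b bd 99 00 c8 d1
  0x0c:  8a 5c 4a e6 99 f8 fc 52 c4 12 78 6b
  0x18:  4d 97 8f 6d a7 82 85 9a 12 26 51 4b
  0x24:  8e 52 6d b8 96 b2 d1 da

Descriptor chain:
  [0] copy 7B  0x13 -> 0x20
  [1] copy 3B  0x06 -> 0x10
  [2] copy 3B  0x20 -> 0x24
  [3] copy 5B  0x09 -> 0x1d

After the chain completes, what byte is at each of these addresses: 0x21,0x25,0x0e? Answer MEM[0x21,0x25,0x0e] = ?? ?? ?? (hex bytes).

MEM[0x21,0x25,0x0e] = 5c c4 4a

D0: mem[0x20..0x26] <- [52 c4 12 78 6b 4d 97]
D1: mem[0x10..0x12] <- [9b bd 99]
D2: mem[0x24..0x26] <- [52 c4 12]
D3: mem[0x1d..0x21] <- [00 c8 d1 8a 5c]
query mem[0x21]=0x5c, mem[0x25]=0xc4, mem[0x0e]=0x4a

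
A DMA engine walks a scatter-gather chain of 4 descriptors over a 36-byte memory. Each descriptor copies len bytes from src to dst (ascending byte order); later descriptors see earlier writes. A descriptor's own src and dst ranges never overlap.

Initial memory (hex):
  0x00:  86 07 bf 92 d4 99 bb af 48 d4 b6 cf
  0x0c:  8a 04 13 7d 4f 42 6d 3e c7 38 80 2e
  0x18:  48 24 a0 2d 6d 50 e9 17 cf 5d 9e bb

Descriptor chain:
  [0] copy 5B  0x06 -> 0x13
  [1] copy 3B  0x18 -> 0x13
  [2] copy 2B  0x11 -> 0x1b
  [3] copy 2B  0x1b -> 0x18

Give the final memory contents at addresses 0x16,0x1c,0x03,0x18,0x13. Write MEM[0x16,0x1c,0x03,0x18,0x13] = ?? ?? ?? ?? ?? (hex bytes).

MEM[0x16,0x1c,0x03,0x18,0x13] = d4 6d 92 42 48

D0: mem[0x13..0x17] <- [bb af 48 d4 b6]
D1: mem[0x13..0x15] <- [48 24 a0]
D2: mem[0x1b..0x1c] <- [42 6d]
D3: mem[0x18..0x19] <- [42 6d]
query mem[0x16]=0xd4, mem[0x1c]=0x6d, mem[0x03]=0x92, mem[0x18]=0x42, mem[0x13]=0x48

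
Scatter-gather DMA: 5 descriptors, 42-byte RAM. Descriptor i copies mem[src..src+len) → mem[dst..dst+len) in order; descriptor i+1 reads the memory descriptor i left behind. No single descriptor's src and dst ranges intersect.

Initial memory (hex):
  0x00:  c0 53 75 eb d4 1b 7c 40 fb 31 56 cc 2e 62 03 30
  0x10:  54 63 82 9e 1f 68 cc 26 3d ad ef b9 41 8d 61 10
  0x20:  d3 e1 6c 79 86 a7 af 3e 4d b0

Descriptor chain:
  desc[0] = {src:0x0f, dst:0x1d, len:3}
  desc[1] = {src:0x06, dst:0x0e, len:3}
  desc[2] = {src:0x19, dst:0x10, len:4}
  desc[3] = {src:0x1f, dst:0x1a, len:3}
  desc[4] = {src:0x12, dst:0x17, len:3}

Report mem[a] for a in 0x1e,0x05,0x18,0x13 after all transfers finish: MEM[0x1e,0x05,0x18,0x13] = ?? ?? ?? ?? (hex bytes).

MEM[0x1e,0x05,0x18,0x13] = 54 1b 41 41

  after D0: wrote 3B at 0x1d = 305463
  after D1: wrote 3B at 0x0e = 7c40fb
  after D2: wrote 4B at 0x10 = adefb941
  after D3: wrote 3B at 0x1a = 63d3e1
  after D4: wrote 3B at 0x17 = b9411f
query mem[0x1e]=0x54, mem[0x05]=0x1b, mem[0x18]=0x41, mem[0x13]=0x41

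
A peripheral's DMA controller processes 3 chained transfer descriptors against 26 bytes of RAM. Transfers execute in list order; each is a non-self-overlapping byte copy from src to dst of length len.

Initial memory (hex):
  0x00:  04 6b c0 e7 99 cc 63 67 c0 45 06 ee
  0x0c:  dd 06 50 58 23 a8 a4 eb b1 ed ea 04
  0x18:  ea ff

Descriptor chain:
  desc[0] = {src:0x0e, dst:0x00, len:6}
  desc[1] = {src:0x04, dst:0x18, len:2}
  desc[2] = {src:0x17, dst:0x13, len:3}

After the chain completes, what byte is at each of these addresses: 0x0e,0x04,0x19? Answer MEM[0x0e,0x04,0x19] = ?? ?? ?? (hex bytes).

MEM[0x0e,0x04,0x19] = 50 a4 eb

#0 dst[0x00+6] := {0x50,0x58,0x23,0xa8,0xa4,0xeb}
#1 dst[0x18+2] := {0xa4,0xeb}
#2 dst[0x13+3] := {0x04,0xa4,0xeb}
query mem[0x0e]=0x50, mem[0x04]=0xa4, mem[0x19]=0xeb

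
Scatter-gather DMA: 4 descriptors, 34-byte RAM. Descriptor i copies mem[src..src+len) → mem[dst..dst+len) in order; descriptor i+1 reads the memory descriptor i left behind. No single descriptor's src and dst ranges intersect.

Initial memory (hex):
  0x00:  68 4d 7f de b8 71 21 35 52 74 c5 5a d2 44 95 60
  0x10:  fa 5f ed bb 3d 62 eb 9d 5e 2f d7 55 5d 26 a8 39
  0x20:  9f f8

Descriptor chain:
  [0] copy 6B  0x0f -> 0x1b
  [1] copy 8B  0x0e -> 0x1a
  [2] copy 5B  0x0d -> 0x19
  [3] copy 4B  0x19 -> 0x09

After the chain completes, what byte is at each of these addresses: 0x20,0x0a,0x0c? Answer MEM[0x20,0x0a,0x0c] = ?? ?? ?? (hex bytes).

  after D0: wrote 6B at 0x1b = 60fa5fedbb3d
  after D1: wrote 8B at 0x1a = 9560fa5fedbb3d62
  after D2: wrote 5B at 0x19 = 449560fa5f
  after D3: wrote 4B at 0x09 = 449560fa
query mem[0x20]=0x3d, mem[0x0a]=0x95, mem[0x0c]=0xfa

MEM[0x20,0x0a,0x0c] = 3d 95 fa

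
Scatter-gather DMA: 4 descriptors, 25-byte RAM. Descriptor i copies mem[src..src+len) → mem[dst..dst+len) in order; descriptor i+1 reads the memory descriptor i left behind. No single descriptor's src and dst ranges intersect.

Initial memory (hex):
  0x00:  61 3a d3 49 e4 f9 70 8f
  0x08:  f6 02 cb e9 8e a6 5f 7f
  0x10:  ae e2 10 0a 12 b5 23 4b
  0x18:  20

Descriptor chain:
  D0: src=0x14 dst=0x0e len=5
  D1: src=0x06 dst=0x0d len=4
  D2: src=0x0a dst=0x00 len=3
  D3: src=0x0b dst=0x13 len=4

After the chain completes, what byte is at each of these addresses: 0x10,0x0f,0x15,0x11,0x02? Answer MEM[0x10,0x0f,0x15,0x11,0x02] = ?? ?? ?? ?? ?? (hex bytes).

#0 dst[0x0e+5] := {0x12,0xb5,0x23,0x4b,0x20}
#1 dst[0x0d+4] := {0x70,0x8f,0xf6,0x02}
#2 dst[0x00+3] := {0xcb,0xe9,0x8e}
#3 dst[0x13+4] := {0xe9,0x8e,0x70,0x8f}
query mem[0x10]=0x02, mem[0x0f]=0xf6, mem[0x15]=0x70, mem[0x11]=0x4b, mem[0x02]=0x8e

MEM[0x10,0x0f,0x15,0x11,0x02] = 02 f6 70 4b 8e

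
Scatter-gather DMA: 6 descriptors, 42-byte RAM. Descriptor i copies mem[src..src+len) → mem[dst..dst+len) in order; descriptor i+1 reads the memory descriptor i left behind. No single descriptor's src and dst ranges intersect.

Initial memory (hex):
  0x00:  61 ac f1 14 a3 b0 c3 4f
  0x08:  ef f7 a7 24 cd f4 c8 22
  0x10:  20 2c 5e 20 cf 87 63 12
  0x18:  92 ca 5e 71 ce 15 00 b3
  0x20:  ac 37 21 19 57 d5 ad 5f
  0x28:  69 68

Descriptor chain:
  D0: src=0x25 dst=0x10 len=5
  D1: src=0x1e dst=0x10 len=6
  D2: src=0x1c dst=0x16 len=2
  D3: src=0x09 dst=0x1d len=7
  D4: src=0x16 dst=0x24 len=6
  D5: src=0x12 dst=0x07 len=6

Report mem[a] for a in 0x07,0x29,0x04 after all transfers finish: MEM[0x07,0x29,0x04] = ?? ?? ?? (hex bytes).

[0] 0x25->0x10 len=5 : d5 ad 5f 69 68
[1] 0x1e->0x10 len=6 : 00 b3 ac 37 21 19
[2] 0x1c->0x16 len=2 : ce 15
[3] 0x09->0x1d len=7 : f7 a7 24 cd f4 c8 22
[4] 0x16->0x24 len=6 : ce 15 92 ca 5e 71
[5] 0x12->0x07 len=6 : ac 37 21 19 ce 15
query mem[0x07]=0xac, mem[0x29]=0x71, mem[0x04]=0xa3

MEM[0x07,0x29,0x04] = ac 71 a3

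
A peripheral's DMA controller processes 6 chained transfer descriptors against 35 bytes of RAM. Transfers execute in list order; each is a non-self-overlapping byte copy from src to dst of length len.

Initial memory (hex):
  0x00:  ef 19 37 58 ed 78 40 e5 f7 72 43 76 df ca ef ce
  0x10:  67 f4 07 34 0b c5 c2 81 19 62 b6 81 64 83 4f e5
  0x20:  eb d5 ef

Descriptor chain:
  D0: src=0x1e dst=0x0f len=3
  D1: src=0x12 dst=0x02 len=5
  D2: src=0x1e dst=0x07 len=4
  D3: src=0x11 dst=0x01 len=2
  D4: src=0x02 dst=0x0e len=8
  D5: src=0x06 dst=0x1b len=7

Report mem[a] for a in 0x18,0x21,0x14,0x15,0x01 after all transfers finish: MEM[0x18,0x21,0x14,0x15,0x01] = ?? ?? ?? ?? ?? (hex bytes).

[0] 0x1e->0x0f len=3 : 4f e5 eb
[1] 0x12->0x02 len=5 : 07 34 0b c5 c2
[2] 0x1e->0x07 len=4 : 4f e5 eb d5
[3] 0x11->0x01 len=2 : eb 07
[4] 0x02->0x0e len=8 : 07 34 0b c5 c2 4f e5 eb
[5] 0x06->0x1b len=7 : c2 4f e5 eb d5 76 df
query mem[0x18]=0x19, mem[0x21]=0xdf, mem[0x14]=0xe5, mem[0x15]=0xeb, mem[0x01]=0xeb

MEM[0x18,0x21,0x14,0x15,0x01] = 19 df e5 eb eb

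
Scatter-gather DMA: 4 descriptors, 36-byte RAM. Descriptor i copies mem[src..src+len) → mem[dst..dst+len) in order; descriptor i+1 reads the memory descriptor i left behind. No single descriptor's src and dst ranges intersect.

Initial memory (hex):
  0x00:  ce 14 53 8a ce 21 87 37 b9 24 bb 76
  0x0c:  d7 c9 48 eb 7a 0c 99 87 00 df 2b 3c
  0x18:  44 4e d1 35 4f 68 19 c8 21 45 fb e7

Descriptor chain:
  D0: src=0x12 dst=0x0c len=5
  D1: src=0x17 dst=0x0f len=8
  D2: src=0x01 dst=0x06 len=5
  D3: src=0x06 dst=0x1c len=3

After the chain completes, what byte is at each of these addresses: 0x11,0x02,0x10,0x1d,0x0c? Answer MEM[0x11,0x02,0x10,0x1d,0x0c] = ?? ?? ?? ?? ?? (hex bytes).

MEM[0x11,0x02,0x10,0x1d,0x0c] = 4e 53 44 53 99

D0: mem[0x0c..0x10] <- [99 87 00 df 2b]
D1: mem[0x0f..0x16] <- [3c 44 4e d1 35 4f 68 19]
D2: mem[0x06..0x0a] <- [14 53 8a ce 21]
D3: mem[0x1c..0x1e] <- [14 53 8a]
query mem[0x11]=0x4e, mem[0x02]=0x53, mem[0x10]=0x44, mem[0x1d]=0x53, mem[0x0c]=0x99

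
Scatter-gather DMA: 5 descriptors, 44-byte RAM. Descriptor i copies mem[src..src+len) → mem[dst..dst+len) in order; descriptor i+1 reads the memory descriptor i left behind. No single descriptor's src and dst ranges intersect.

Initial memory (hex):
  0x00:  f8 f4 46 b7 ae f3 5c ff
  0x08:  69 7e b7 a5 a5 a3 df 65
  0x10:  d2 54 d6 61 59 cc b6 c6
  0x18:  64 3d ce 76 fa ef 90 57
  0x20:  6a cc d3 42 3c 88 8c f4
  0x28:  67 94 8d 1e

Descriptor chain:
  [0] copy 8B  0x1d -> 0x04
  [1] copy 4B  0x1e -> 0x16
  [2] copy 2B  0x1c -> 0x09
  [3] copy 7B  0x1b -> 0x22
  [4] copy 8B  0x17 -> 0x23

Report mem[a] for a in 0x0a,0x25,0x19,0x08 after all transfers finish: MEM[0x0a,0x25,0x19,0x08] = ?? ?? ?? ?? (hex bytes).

[0] 0x1d->0x04 len=8 : ef 90 57 6a cc d3 42 3c
[1] 0x1e->0x16 len=4 : 90 57 6a cc
[2] 0x1c->0x09 len=2 : fa ef
[3] 0x1b->0x22 len=7 : 76 fa ef 90 57 6a cc
[4] 0x17->0x23 len=8 : 57 6a cc ce 76 fa ef 90
query mem[0x0a]=0xef, mem[0x25]=0xcc, mem[0x19]=0xcc, mem[0x08]=0xcc

MEM[0x0a,0x25,0x19,0x08] = ef cc cc cc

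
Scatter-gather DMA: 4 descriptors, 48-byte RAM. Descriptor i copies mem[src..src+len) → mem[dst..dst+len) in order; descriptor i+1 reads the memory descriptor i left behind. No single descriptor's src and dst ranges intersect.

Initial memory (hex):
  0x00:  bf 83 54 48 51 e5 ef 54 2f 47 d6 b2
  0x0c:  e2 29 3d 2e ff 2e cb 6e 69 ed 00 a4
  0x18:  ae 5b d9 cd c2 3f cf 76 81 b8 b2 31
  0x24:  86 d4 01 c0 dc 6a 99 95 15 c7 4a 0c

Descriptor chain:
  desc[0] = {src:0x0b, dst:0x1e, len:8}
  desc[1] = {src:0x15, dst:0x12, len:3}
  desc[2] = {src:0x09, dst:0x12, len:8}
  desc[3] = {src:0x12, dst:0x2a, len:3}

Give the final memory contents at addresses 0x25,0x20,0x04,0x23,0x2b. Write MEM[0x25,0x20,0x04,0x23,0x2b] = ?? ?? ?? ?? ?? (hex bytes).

  after D0: wrote 8B at 0x1e = b2e2293d2eff2ecb
  after D1: wrote 3B at 0x12 = ed00a4
  after D2: wrote 8B at 0x12 = 47d6b2e2293d2eff
  after D3: wrote 3B at 0x2a = 47d6b2
query mem[0x25]=0xcb, mem[0x20]=0x29, mem[0x04]=0x51, mem[0x23]=0xff, mem[0x2b]=0xd6

MEM[0x25,0x20,0x04,0x23,0x2b] = cb 29 51 ff d6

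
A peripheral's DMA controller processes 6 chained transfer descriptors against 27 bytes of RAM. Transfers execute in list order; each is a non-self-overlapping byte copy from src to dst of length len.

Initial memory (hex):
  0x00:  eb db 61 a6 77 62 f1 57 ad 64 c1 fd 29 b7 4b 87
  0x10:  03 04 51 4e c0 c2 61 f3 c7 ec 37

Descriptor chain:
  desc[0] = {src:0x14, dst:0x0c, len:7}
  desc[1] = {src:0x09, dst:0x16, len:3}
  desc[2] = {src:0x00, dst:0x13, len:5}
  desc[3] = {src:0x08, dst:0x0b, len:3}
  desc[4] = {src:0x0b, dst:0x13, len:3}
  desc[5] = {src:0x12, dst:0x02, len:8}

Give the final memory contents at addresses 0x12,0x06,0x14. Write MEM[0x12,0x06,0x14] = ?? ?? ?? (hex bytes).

D0: mem[0x0c..0x12] <- [c0 c2 61 f3 c7 ec 37]
D1: mem[0x16..0x18] <- [64 c1 fd]
D2: mem[0x13..0x17] <- [eb db 61 a6 77]
D3: mem[0x0b..0x0d] <- [ad 64 c1]
D4: mem[0x13..0x15] <- [ad 64 c1]
D5: mem[0x02..0x09] <- [37 ad 64 c1 a6 77 fd ec]
query mem[0x12]=0x37, mem[0x06]=0xa6, mem[0x14]=0x64

MEM[0x12,0x06,0x14] = 37 a6 64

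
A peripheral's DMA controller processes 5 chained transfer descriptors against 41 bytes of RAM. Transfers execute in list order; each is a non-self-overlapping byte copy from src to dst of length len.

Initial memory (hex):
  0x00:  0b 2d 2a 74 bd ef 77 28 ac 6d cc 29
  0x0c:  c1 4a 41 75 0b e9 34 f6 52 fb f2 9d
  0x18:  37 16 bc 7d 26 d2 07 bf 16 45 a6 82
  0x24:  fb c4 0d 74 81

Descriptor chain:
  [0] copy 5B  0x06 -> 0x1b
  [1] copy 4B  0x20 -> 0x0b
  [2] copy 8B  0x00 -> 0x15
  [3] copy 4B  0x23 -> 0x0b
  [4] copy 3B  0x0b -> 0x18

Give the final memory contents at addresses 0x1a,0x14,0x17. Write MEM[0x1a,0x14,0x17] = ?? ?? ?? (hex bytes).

#0 dst[0x1b+5] := {0x77,0x28,0xac,0x6d,0xcc}
#1 dst[0x0b+4] := {0x16,0x45,0xa6,0x82}
#2 dst[0x15+8] := {0x0b,0x2d,0x2a,0x74,0xbd,0xef,0x77,0x28}
#3 dst[0x0b+4] := {0x82,0xfb,0xc4,0x0d}
#4 dst[0x18+3] := {0x82,0xfb,0xc4}
query mem[0x1a]=0xc4, mem[0x14]=0x52, mem[0x17]=0x2a

MEM[0x1a,0x14,0x17] = c4 52 2a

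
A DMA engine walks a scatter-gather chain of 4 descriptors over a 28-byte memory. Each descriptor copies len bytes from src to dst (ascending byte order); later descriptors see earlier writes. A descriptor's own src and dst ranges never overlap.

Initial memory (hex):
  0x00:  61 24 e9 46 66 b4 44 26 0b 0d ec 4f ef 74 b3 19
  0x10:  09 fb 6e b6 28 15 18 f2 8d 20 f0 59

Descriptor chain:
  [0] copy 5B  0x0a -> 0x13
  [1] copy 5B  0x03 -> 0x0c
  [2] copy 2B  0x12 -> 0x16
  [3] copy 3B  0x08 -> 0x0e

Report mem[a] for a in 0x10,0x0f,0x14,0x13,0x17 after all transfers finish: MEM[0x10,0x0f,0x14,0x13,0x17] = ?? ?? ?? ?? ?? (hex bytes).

  after D0: wrote 5B at 0x13 = ec4fef74b3
  after D1: wrote 5B at 0x0c = 4666b44426
  after D2: wrote 2B at 0x16 = 6eec
  after D3: wrote 3B at 0x0e = 0b0dec
query mem[0x10]=0xec, mem[0x0f]=0x0d, mem[0x14]=0x4f, mem[0x13]=0xec, mem[0x17]=0xec

MEM[0x10,0x0f,0x14,0x13,0x17] = ec 0d 4f ec ec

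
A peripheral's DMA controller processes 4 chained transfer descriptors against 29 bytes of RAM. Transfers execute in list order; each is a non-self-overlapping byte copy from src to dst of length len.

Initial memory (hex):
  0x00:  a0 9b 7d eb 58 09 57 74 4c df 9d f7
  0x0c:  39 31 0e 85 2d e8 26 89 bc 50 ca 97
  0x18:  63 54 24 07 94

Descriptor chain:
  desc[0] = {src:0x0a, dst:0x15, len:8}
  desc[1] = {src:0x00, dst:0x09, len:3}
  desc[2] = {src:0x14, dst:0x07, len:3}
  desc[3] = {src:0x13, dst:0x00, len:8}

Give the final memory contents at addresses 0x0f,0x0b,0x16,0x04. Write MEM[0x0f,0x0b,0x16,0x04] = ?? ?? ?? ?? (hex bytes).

MEM[0x0f,0x0b,0x16,0x04] = 85 7d f7 39

D0: mem[0x15..0x1c] <- [9d f7 39 31 0e 85 2d e8]
D1: mem[0x09..0x0b] <- [a0 9b 7d]
D2: mem[0x07..0x09] <- [bc 9d f7]
D3: mem[0x00..0x07] <- [89 bc 9d f7 39 31 0e 85]
query mem[0x0f]=0x85, mem[0x0b]=0x7d, mem[0x16]=0xf7, mem[0x04]=0x39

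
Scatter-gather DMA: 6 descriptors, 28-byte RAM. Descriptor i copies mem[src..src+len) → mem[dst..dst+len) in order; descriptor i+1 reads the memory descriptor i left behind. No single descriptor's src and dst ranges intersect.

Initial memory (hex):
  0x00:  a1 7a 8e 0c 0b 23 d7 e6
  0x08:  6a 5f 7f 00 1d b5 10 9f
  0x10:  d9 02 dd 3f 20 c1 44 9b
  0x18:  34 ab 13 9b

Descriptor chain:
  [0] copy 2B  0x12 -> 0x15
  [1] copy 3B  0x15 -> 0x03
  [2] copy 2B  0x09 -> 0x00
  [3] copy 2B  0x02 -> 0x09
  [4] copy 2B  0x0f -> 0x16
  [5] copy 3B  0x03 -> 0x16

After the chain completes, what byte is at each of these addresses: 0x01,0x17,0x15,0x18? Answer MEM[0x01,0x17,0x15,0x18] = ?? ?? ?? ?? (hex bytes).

MEM[0x01,0x17,0x15,0x18] = 7f 3f dd 9b

  after D0: wrote 2B at 0x15 = dd3f
  after D1: wrote 3B at 0x03 = dd3f9b
  after D2: wrote 2B at 0x00 = 5f7f
  after D3: wrote 2B at 0x09 = 8edd
  after D4: wrote 2B at 0x16 = 9fd9
  after D5: wrote 3B at 0x16 = dd3f9b
query mem[0x01]=0x7f, mem[0x17]=0x3f, mem[0x15]=0xdd, mem[0x18]=0x9b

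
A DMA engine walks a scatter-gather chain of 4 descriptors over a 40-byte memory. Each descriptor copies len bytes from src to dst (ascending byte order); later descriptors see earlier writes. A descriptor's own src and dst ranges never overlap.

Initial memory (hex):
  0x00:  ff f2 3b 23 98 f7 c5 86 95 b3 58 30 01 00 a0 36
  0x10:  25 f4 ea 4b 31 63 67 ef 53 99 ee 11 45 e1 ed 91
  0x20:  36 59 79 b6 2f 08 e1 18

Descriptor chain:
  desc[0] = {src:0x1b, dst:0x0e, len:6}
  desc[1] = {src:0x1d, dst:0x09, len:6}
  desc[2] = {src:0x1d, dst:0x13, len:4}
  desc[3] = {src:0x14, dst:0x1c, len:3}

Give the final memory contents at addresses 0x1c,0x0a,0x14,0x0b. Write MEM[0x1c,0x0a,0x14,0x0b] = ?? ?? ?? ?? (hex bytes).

#0 dst[0x0e+6] := {0x11,0x45,0xe1,0xed,0x91,0x36}
#1 dst[0x09+6] := {0xe1,0xed,0x91,0x36,0x59,0x79}
#2 dst[0x13+4] := {0xe1,0xed,0x91,0x36}
#3 dst[0x1c+3] := {0xed,0x91,0x36}
query mem[0x1c]=0xed, mem[0x0a]=0xed, mem[0x14]=0xed, mem[0x0b]=0x91

MEM[0x1c,0x0a,0x14,0x0b] = ed ed ed 91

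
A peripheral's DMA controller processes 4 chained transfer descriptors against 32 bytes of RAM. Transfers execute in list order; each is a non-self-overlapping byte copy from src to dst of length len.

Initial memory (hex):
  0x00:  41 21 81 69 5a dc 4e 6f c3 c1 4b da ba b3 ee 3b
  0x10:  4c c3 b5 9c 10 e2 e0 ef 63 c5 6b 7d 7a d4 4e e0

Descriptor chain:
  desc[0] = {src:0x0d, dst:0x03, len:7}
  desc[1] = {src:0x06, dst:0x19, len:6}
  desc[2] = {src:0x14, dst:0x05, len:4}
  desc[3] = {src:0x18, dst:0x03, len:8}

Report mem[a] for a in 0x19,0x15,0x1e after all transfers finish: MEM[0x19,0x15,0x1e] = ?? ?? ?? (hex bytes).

  after D0: wrote 7B at 0x03 = b3ee3b4cc3b59c
  after D1: wrote 6B at 0x19 = 4cc3b59c4bda
  after D2: wrote 4B at 0x05 = 10e2e0ef
  after D3: wrote 8B at 0x03 = 634cc3b59c4bdae0
query mem[0x19]=0x4c, mem[0x15]=0xe2, mem[0x1e]=0xda

MEM[0x19,0x15,0x1e] = 4c e2 da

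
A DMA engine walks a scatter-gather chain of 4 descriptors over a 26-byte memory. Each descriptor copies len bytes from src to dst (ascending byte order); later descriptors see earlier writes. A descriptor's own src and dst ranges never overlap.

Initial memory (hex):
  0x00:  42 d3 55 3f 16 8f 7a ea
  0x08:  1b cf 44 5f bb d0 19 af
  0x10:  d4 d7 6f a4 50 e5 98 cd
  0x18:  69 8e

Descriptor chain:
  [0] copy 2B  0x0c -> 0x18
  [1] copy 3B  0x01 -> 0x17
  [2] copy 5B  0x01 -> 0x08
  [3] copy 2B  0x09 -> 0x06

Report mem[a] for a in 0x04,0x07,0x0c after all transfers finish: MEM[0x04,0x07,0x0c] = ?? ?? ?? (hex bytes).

MEM[0x04,0x07,0x0c] = 16 3f 8f

  after D0: wrote 2B at 0x18 = bbd0
  after D1: wrote 3B at 0x17 = d3553f
  after D2: wrote 5B at 0x08 = d3553f168f
  after D3: wrote 2B at 0x06 = 553f
query mem[0x04]=0x16, mem[0x07]=0x3f, mem[0x0c]=0x8f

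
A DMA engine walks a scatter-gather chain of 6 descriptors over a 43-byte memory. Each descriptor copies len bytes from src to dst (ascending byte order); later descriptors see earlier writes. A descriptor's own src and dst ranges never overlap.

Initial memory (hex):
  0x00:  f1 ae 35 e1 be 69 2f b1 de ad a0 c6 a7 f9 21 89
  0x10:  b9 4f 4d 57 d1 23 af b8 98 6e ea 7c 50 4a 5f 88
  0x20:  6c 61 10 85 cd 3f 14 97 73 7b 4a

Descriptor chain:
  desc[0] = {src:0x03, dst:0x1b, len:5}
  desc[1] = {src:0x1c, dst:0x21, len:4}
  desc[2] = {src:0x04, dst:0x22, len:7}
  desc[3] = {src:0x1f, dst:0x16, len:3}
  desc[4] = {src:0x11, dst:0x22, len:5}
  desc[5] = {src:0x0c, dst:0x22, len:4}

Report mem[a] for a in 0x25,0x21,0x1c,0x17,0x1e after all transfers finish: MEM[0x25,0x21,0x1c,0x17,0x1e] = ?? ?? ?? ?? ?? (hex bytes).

MEM[0x25,0x21,0x1c,0x17,0x1e] = 89 be be 6c 2f

[0] 0x03->0x1b len=5 : e1 be 69 2f b1
[1] 0x1c->0x21 len=4 : be 69 2f b1
[2] 0x04->0x22 len=7 : be 69 2f b1 de ad a0
[3] 0x1f->0x16 len=3 : b1 6c be
[4] 0x11->0x22 len=5 : 4f 4d 57 d1 23
[5] 0x0c->0x22 len=4 : a7 f9 21 89
query mem[0x25]=0x89, mem[0x21]=0xbe, mem[0x1c]=0xbe, mem[0x17]=0x6c, mem[0x1e]=0x2f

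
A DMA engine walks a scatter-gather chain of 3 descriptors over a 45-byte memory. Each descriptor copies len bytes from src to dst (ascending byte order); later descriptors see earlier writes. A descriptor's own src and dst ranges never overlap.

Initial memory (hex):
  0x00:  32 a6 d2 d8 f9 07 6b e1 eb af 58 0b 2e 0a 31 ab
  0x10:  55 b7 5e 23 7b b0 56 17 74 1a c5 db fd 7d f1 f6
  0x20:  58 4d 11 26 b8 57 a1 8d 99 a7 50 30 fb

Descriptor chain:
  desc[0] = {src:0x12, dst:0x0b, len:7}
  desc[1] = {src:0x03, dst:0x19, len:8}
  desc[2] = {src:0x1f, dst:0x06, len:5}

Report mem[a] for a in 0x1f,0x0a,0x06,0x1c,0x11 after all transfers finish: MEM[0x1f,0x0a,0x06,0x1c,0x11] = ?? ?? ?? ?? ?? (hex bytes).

MEM[0x1f,0x0a,0x06,0x1c,0x11] = af 26 af 6b 74

  after D0: wrote 7B at 0x0b = 5e237bb0561774
  after D1: wrote 8B at 0x19 = d8f9076be1ebaf58
  after D2: wrote 5B at 0x06 = af584d1126
query mem[0x1f]=0xaf, mem[0x0a]=0x26, mem[0x06]=0xaf, mem[0x1c]=0x6b, mem[0x11]=0x74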